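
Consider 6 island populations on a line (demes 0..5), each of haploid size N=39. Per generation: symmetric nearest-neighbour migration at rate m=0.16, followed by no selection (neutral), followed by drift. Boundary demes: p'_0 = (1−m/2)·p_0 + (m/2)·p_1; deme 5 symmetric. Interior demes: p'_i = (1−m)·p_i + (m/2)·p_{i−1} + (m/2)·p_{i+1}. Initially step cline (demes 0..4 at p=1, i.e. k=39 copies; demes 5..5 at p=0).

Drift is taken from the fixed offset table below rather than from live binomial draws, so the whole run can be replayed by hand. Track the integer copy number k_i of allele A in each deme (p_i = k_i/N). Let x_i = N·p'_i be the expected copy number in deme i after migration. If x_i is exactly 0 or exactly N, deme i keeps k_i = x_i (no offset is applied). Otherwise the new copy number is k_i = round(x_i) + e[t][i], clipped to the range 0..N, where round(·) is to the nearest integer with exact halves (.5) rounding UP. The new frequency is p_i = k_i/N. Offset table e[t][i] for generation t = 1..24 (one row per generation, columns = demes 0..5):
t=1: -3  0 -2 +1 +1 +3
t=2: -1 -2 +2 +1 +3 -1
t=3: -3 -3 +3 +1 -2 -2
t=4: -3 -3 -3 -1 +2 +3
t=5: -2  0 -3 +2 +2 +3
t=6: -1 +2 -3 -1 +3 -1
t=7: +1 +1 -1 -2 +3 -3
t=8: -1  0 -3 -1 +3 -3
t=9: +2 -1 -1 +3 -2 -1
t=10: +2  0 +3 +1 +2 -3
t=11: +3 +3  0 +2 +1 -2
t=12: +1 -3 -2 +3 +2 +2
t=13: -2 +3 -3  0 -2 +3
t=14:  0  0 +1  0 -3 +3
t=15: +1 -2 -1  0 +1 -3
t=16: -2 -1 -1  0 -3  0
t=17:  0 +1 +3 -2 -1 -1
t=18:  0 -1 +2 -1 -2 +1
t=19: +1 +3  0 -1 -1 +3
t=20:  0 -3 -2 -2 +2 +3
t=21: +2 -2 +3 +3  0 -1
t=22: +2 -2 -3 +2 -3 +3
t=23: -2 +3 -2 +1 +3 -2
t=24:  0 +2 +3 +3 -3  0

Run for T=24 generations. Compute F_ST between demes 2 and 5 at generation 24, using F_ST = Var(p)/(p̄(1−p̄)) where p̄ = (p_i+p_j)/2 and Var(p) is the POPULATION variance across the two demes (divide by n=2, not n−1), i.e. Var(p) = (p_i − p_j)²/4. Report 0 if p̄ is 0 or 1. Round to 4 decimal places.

0.0296

t=0: k=[39 39 39 39 39 0]
t=1: x=[39.0000 39.0000 39.0000 39.0000 35.8800 3.1200] k=[39 39 39 39 37 6]
t=2: x=[39.0000 39.0000 39.0000 38.8400 34.6800 8.4800] k=[39 39 39 39 38 7]
t=3: x=[39.0000 39.0000 39.0000 38.9200 35.6000 9.4800] k=[39 39 39 39 34 7]
t=4: x=[39.0000 39.0000 39.0000 38.6000 32.2400 9.1600] k=[39 39 39 38 34 12]
t=5: x=[39.0000 39.0000 38.9200 37.7600 32.5600 13.7600] k=[39 39 36 39 35 17]
t=6: x=[39.0000 38.7600 36.4800 38.4400 33.8800 18.4400] k=[39 39 33 37 37 17]
t=7: x=[39.0000 38.5200 33.8000 36.6800 35.4000 18.6000] k=[39 39 33 35 38 16]
t=8: x=[39.0000 38.5200 33.6400 35.0800 36.0000 17.7600] k=[39 39 31 34 39 15]
t=9: x=[39.0000 38.3600 31.8800 34.1600 36.6800 16.9200] k=[39 37 31 37 35 16]
t=10: x=[38.8400 36.6800 31.9600 36.3600 33.6400 17.5200] k=[39 37 35 37 36 15]
t=11: x=[38.8400 37.0000 35.3200 36.7600 34.4000 16.6800] k=[39 39 35 39 35 15]
t=12: x=[39.0000 38.6800 35.6400 38.3600 33.7200 16.6000] k=[39 36 34 39 36 19]
t=13: x=[38.7600 36.0800 34.5600 38.3600 34.8800 20.3600] k=[37 39 32 38 33 23]
t=14: x=[37.1600 38.2800 33.0400 37.1200 32.6000 23.8000] k=[37 38 34 37 30 27]
t=15: x=[37.0800 37.6000 34.5600 36.2000 30.3200 27.2400] k=[38 36 34 36 31 24]
t=16: x=[37.8400 36.0000 34.3200 35.4400 30.8400 24.5600] k=[36 35 33 35 28 25]
t=17: x=[35.9200 34.9200 33.3200 34.2800 28.3200 25.2400] k=[36 36 36 32 27 24]
t=18: x=[36.0000 36.0000 35.6800 31.9200 27.1600 24.2400] k=[36 35 38 31 25 25]
t=19: x=[35.9200 35.3200 37.2000 31.0800 25.4800 25.0000] k=[37 38 37 30 24 28]
t=20: x=[37.0800 37.8400 36.5200 30.0800 24.8000 27.6800] k=[37 35 35 28 27 31]
t=21: x=[36.8400 35.1600 34.4400 28.4800 27.4000 30.6800] k=[39 33 37 31 27 30]
t=22: x=[38.5200 33.8000 36.2000 31.1600 27.5600 29.7600] k=[39 32 33 33 25 33]
t=23: x=[38.4400 32.6400 32.9200 32.3600 26.2800 32.3600] k=[36 36 31 33 29 30]
t=24: x=[36.0000 35.6000 31.5600 32.5200 29.4000 29.9200] k=[36 38 35 36 26 30]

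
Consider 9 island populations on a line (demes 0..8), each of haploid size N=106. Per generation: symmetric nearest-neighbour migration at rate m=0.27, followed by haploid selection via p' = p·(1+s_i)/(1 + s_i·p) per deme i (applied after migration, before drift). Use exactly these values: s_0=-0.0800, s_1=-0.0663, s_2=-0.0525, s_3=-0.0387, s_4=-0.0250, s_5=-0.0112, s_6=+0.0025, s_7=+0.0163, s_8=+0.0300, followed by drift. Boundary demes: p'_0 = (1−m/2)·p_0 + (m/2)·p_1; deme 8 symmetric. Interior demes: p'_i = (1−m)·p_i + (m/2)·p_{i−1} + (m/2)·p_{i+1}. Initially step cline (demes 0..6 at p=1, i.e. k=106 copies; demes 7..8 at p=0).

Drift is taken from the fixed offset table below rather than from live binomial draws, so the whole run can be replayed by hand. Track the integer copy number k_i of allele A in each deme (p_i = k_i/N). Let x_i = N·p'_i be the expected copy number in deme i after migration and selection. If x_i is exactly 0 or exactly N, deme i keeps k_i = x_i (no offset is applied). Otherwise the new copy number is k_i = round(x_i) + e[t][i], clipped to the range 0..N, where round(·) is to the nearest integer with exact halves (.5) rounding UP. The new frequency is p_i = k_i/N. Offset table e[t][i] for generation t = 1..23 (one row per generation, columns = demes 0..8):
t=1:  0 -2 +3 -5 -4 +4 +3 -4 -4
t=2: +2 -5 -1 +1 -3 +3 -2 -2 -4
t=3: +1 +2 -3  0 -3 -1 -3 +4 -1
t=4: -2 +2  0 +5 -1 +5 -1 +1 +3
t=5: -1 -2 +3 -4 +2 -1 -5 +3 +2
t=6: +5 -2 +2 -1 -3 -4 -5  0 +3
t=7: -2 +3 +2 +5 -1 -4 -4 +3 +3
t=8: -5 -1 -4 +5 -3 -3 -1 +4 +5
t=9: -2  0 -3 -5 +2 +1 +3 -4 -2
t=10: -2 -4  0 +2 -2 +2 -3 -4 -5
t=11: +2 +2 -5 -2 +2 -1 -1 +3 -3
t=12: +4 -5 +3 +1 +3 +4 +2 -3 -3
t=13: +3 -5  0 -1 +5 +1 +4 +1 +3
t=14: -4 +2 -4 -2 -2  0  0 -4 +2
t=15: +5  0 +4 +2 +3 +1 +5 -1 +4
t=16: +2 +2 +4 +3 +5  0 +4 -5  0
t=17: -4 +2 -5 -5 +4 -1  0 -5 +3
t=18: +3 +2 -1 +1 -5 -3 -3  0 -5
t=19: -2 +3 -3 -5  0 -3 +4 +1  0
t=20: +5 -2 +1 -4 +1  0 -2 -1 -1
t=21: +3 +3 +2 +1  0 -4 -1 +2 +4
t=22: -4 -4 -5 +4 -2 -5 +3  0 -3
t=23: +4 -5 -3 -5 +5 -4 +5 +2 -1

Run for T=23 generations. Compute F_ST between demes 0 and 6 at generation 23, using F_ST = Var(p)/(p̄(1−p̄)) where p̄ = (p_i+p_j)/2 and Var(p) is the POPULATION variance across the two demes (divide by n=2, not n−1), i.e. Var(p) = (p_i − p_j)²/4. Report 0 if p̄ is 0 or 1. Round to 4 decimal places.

0.1758

t=0: k=[106 106 106 106 106 106 106 0 0]
t=1: x=[106.0000 106.0000 106.0000 106.0000 106.0000 106.0000 91.7209 14.5113 0.0000] k=[106 106 106 106 106 106 95 11 0]
t=2: x=[106.0000 106.0000 106.0000 106.0000 106.0000 104.4984 85.1868 21.1272 1.5289] k=[106 106 106 106 106 106 83 19 0]
t=3: x=[106.0000 106.0000 106.0000 106.0000 106.0000 102.8609 77.5170 25.3858 2.6400] k=[106 106 106 106 106 102 75 29 2]
t=4: x=[106.0000 106.0000 106.0000 106.0000 105.4462 98.8200 72.4922 31.9246 5.8051] k=[106 106 106 106 104 104 71 33 9]
t=5: x=[106.0000 106.0000 106.0000 105.7192 104.2264 99.4764 70.3841 35.2695 12.5637] k=[106 106 106 102 106 98 65 38 15]
t=6: x=[106.0000 106.0000 105.4302 102.9658 104.3391 94.5101 65.8723 38.9374 18.5531] k=[106 106 106 102 101 91 61 39 22]
t=7: x=[106.0000 106.0000 105.4302 102.2654 99.6352 88.1333 62.1442 40.0772 24.8530] k=[106 106 106 106 99 84 58 43 28]
t=8: x=[106.0000 106.0000 106.0000 105.0173 97.7290 82.3084 59.5502 43.4138 30.6652] k=[106 106 106 106 95 79 59 47 36]
t=9: x=[106.0000 106.0000 106.0000 104.4561 94.0594 78.2298 60.1450 47.5586 38.2042] k=[106 106 106 99 96 79 63 44 36]
t=10: x=[106.0000 106.0000 105.0031 99.2964 93.8401 78.9085 62.6590 45.9053 37.7958] k=[106 106 105 101 92 81 60 42 33]
t=11: x=[106.0000 105.8554 104.5182 100.1092 91.4144 79.4264 60.4699 43.6295 34.9035] k=[106 106 100 98 93 78 59 47 32]
t=12: x=[106.0000 105.1330 100.2539 97.2845 91.3330 77.2245 60.0100 47.0176 34.7115] k=[106 100 103 98 94 81 62 44 32]
t=13: x=[105.1201 100.8916 101.7031 97.8427 92.4893 79.9694 62.1992 45.2288 34.3022] k=[106 96 102 97 97 81 66 46 37]
t=14: x=[104.5342 97.6472 100.2276 97.3671 94.5847 80.9200 65.3876 47.9092 38.9403] k=[101 100 96 95 93 81 65 44 41]
t=15: x=[100.4419 99.1695 95.9239 94.4655 91.3330 80.2410 64.3881 46.8523 42.1532] k=[105 99 100 96 94 81 69 46 46]
t=16: x=[104.0355 99.5412 98.9796 95.9156 92.2142 80.9200 67.5762 49.5314 46.7711] k=[106 102 103 99 97 81 72 45 47]
t=17: x=[105.4133 102.4468 102.1288 99.0169 94.8601 81.7349 69.6297 49.3412 47.5036] k=[101 104 97 94 99 81 70 44 51]
t=18: x=[101.0242 102.4202 97.1106 94.6873 95.6612 81.7349 68.0359 48.8806 50.8365] k=[104 104 96 96 91 79 65 49 46]
t=19: x=[103.8296 102.7081 96.6294 94.9401 89.7090 78.5012 64.7929 51.1828 47.1775] k=[102 106 94 90 90 76 69 52 47]
t=20: x=[102.2498 103.6900 94.5403 90.0115 87.7303 76.7068 67.7111 54.0484 48.4515] k=[106 102 96 86 89 77 66 53 47]
t=21: x=[105.4133 101.4398 94.9369 87.1511 86.5766 76.8978 65.7923 54.3733 48.5869] k=[106 104 97 88 87 73 65 56 53]
t=22: x=[105.7066 103.1402 96.2635 88.5112 84.8192 73.5570 64.9278 57.2360 54.1881] k=[102 99 91 93 83 69 68 57 51]
t=23: x=[101.2292 97.8221 91.6957 90.8754 81.9931 70.4895 66.7118 58.0998 52.5931] k=[105 93 89 86 87 66 72 60 52]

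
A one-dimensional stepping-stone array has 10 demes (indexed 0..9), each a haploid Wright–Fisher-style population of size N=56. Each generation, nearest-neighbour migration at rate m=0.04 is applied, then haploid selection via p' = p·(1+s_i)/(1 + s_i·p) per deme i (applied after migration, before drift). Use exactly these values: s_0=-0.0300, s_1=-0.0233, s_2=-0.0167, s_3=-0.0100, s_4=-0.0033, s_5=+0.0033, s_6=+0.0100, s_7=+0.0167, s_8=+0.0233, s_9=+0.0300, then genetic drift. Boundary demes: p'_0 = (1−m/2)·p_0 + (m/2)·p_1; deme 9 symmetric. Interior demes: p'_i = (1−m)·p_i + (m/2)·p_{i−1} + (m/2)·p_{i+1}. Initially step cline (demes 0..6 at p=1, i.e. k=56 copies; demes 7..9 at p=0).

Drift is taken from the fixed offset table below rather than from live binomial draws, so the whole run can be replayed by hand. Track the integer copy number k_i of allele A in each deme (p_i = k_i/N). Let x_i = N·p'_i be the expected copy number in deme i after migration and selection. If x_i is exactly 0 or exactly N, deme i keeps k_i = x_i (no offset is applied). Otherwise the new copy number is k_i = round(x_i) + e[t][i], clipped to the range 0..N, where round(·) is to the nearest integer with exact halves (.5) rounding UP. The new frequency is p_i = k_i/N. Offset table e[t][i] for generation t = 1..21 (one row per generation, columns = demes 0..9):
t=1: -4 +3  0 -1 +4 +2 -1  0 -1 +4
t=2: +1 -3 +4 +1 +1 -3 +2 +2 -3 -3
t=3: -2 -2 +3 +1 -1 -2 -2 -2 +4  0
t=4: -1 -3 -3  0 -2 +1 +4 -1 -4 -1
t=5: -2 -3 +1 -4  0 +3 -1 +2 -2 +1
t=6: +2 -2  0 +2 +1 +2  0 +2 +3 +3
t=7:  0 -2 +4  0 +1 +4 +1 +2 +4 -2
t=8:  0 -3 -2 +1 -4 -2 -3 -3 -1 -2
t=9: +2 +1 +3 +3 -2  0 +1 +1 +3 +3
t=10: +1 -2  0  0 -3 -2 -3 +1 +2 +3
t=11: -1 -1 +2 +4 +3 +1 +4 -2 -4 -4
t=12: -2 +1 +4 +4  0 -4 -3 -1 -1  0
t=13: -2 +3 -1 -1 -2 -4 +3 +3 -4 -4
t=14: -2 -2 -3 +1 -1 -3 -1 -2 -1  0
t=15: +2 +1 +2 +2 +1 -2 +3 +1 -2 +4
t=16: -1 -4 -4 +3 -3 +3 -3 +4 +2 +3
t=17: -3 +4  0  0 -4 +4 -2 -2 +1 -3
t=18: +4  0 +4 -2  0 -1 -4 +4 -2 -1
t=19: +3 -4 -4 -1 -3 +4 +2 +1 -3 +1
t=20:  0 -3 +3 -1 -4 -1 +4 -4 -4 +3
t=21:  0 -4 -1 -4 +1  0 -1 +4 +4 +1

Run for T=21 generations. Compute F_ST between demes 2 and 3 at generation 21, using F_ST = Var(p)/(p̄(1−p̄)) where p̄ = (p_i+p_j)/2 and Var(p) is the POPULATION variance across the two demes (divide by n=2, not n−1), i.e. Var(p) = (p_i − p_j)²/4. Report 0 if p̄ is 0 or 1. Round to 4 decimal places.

0.0225

t=0: k=[56 56 56 56 56 56 56 0 0 0]
t=1: x=[56.0000 56.0000 56.0000 56.0000 56.0000 56.0000 54.8909 1.1383 0.0000 0.0000] k=[56 56 56 56 56 56 54 1 0 0]
t=2: x=[56.0000 56.0000 56.0000 56.0000 56.0000 55.9601 53.0083 2.0728 0.0205 0.0000] k=[56 56 56 56 56 53 55 4 0 0]
t=3: x=[56.0000 56.0000 56.0000 56.0000 55.9398 53.1090 53.9597 5.0151 0.0819 0.0000] k=[56 56 56 56 55 51 52 3 4 0]
t=4: x=[56.0000 56.0000 56.0000 55.9798 54.9366 51.1147 51.0451 4.0620 3.9844 0.0824] k=[56 56 56 56 53 52 55 3 0 0]
t=5: x=[56.0000 56.0000 56.0000 55.9394 53.0307 52.0920 53.9200 4.0417 0.0614 0.0000] k=[56 56 56 52 53 55 53 6 0 0]
t=6: x=[56.0000 56.0000 55.9186 52.0634 53.0107 54.9235 52.1359 6.9198 0.1228 0.0000] k=[56 56 56 54 54 56 52 9 3 0]
t=7: x=[56.0000 56.0000 55.9593 54.0209 54.0337 55.8804 51.2633 9.8740 3.1273 0.0618] k=[56 56 56 54 55 56 52 12 7 0]
t=8: x=[56.0000 56.0000 55.9593 54.0411 54.9967 55.9003 51.3228 12.8634 7.1016 0.1442] k=[56 56 54 55 51 54 48 10 6 0]
t=9: x=[56.0000 55.9590 54.0282 54.8891 51.1253 53.8269 47.4325 10.8239 6.0838 0.1236] k=[56 56 56 56 49 54 48 12 9 3]
t=10: x=[56.0000 56.0000 56.0000 55.8586 49.2203 53.7870 47.4722 12.8230 9.1144 3.2082] k=[56 56 56 56 46 52 44 14 11 6]
t=11: x=[56.0000 56.0000 56.0000 55.7980 46.2935 51.7330 43.6560 14.7190 11.1645 6.2625] k=[56 56 56 56 49 53 48 13 7 2]
t=12: x=[56.0000 56.0000 56.0000 55.8586 49.2003 52.8299 47.4722 13.7511 7.1626 2.1606] k=[56 56 56 56 49 49 44 13 6 2]
t=13: x=[56.0000 56.0000 56.0000 55.8586 49.1201 48.9204 43.5765 13.6502 6.1856 2.1400] k=[56 56 56 55 47 45 47 17 2 0]
t=14: x=[56.0000 56.0000 55.9797 54.8487 47.0953 45.1089 46.4392 17.4986 2.3105 0.0412] k=[56 56 53 56 46 42 45 15 1 0]
t=15: x=[56.0000 55.9386 53.0736 55.7374 46.0931 42.1743 44.4316 15.5050 1.2887 0.0206] k=[56 56 55 56 47 40 47 17 0 4]
t=16: x=[56.0000 55.9795 55.0240 55.7980 47.0151 40.3172 46.3398 17.4584 0.4297 4.0291] k=[56 52 51 56 44 43 43 21 2 7]
t=17: x=[55.9175 51.9728 51.0445 55.6566 44.1892 43.0528 42.6614 21.2781 2.5352 7.0808] k=[53 56 51 56 40 47 41 19 4 4]
t=18: x=[52.9740 55.8362 51.1256 55.5758 40.4229 46.7654 40.7905 19.3492 4.3923 4.1112] k=[56 56 55 54 40 46 37 23 2 3]
t=19: x=[56.0000 55.9795 54.9833 53.7181 40.3628 45.7277 37.0250 23.0844 2.4943 3.0645] k=[56 52 51 53 37 50 39 24 0 4]
t=20: x=[55.9175 51.9728 50.9836 52.6081 37.5391 49.5389 39.0379 24.0470 0.5729 4.0291] k=[56 49 54 52 34 49 43 20 0 7]
t=21: x=[55.8557 49.0986 53.8251 51.6398 34.6163 48.6012 42.7609 20.2737 0.5525 7.0399] k=[56 45 53 48 36 49 42 24 5 8]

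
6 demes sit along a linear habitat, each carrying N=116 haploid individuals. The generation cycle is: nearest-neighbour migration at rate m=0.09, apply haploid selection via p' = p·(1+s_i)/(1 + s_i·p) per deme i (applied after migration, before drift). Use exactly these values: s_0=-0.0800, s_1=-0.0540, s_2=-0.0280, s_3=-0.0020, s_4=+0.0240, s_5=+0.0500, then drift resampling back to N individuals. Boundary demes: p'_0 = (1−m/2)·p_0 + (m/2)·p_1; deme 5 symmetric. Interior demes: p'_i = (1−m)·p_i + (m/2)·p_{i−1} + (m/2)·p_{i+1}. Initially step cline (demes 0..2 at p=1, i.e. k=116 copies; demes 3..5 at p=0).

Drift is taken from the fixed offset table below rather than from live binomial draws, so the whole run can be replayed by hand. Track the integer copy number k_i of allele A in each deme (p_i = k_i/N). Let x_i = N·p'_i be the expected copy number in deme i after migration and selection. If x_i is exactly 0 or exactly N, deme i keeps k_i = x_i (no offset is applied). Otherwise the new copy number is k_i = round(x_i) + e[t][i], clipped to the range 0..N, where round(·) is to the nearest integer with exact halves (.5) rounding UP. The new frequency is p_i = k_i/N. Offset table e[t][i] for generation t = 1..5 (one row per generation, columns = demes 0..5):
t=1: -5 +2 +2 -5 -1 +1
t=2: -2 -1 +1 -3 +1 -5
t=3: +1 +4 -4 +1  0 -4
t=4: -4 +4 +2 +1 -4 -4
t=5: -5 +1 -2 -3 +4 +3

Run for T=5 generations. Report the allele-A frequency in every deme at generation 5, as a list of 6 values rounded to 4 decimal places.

[1.0000, 1.0000, 0.7931, 0.1121, 0.0431, 0.0000]

t=0: k=[116 116 116 0 0 0]
t=1: x=[116.0000 116.0000 110.6366 5.2100 0.0000 0.0000] k=[116 116 113 0 0 0]
t=2: x=[116.0000 115.8573 107.8371 5.0753 0.0000 0.0000] k=[116 115 109 2 0 0]
t=3: x=[115.9511 114.7059 104.1564 6.7123 0.0922 0.0000] k=[116 116 100 8 0 0]
t=4: x=[116.0000 115.2392 96.1165 11.7588 0.3686 0.0000] k=[116 116 98 13 0 0]
t=5: x=[116.0000 115.1441 94.4919 16.2121 0.5990 0.0000] k=[116 116 92 13 5 0]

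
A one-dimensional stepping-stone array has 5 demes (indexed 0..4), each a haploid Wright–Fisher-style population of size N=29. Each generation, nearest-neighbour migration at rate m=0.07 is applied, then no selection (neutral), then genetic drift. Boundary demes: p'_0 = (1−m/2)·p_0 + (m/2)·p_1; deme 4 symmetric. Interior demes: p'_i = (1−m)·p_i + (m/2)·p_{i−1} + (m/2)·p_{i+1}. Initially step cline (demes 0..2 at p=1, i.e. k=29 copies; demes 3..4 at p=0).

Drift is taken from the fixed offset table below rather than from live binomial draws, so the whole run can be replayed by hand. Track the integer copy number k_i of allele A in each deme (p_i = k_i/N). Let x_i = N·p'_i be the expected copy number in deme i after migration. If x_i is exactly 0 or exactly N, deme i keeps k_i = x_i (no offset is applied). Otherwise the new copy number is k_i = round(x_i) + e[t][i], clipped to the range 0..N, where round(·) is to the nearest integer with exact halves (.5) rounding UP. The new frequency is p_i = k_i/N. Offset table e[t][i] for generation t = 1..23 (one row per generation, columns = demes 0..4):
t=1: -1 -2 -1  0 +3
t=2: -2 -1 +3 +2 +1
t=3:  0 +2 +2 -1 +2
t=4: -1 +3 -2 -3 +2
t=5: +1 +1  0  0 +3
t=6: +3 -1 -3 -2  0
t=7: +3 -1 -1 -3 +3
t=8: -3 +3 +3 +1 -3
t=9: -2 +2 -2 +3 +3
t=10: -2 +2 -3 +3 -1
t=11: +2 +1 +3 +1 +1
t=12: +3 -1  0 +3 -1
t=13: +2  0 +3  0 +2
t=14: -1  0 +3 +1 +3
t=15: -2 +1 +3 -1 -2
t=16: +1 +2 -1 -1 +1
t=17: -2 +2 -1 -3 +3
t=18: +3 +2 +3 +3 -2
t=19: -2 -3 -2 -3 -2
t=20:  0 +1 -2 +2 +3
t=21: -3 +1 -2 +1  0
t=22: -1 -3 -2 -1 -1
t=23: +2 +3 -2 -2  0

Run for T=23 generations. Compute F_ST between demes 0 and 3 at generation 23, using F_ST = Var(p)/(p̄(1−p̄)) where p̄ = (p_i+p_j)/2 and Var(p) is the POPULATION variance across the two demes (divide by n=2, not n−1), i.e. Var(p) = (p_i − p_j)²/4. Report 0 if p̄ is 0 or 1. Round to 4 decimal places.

0.1557

t=0: k=[29 29 29 0 0]
t=1: x=[29.0000 29.0000 27.9850 1.0150 0.0000] k=[29 29 27 1 0]
t=2: x=[29.0000 28.9300 26.1600 1.8750 0.0350] k=[29 28 29 4 1]
t=3: x=[28.9650 28.0700 28.0900 4.7700 1.1050] k=[29 29 29 4 3]
t=4: x=[29.0000 29.0000 28.1250 4.8400 3.0350] k=[29 29 26 2 5]
t=5: x=[29.0000 28.8950 25.2650 2.9450 4.8950] k=[29 29 25 3 8]
t=6: x=[29.0000 28.8600 24.3700 3.9450 7.8250] k=[29 28 21 2 8]
t=7: x=[28.9650 27.7900 20.5800 2.8750 7.7900] k=[29 27 20 0 11]
t=8: x=[28.9300 26.8250 19.5450 1.0850 10.6150] k=[26 29 23 2 8]
t=9: x=[26.1050 28.6850 22.4750 2.9450 7.7900] k=[24 29 20 6 11]
t=10: x=[24.1750 28.5100 19.8250 6.6650 10.8250] k=[22 29 17 10 10]
t=11: x=[22.2450 28.3350 17.1750 10.2450 10.0000] k=[24 29 20 11 11]
t=12: x=[24.1750 28.5100 20.0000 11.3150 11.0000] k=[27 28 20 14 10]
t=13: x=[27.0350 27.6850 20.0700 14.0700 10.1400] k=[29 28 23 14 12]
t=14: x=[28.9650 27.8600 22.8600 14.2450 12.0700] k=[28 28 26 15 15]
t=15: x=[28.0000 27.9300 25.6850 15.3850 15.0000] k=[26 29 29 14 13]
t=16: x=[26.1050 28.8950 28.4750 14.4900 13.0350] k=[27 29 27 13 14]
t=17: x=[27.0700 28.8600 26.5800 13.5250 13.9650] k=[25 29 26 11 17]
t=18: x=[25.1400 28.7550 25.5800 11.7350 16.7900] k=[28 29 29 15 15]
t=19: x=[28.0350 28.9650 28.5100 15.4900 15.0000] k=[26 26 27 12 13]
t=20: x=[26.0000 26.0350 26.4400 12.5600 12.9650] k=[26 27 24 15 16]
t=21: x=[26.0350 26.8600 23.7900 15.3500 15.9650] k=[23 28 22 16 16]
t=22: x=[23.1750 27.6150 22.0000 16.2100 16.0000] k=[22 25 20 15 15]
t=23: x=[22.1050 24.7200 20.0000 15.1750 15.0000] k=[24 28 18 13 15]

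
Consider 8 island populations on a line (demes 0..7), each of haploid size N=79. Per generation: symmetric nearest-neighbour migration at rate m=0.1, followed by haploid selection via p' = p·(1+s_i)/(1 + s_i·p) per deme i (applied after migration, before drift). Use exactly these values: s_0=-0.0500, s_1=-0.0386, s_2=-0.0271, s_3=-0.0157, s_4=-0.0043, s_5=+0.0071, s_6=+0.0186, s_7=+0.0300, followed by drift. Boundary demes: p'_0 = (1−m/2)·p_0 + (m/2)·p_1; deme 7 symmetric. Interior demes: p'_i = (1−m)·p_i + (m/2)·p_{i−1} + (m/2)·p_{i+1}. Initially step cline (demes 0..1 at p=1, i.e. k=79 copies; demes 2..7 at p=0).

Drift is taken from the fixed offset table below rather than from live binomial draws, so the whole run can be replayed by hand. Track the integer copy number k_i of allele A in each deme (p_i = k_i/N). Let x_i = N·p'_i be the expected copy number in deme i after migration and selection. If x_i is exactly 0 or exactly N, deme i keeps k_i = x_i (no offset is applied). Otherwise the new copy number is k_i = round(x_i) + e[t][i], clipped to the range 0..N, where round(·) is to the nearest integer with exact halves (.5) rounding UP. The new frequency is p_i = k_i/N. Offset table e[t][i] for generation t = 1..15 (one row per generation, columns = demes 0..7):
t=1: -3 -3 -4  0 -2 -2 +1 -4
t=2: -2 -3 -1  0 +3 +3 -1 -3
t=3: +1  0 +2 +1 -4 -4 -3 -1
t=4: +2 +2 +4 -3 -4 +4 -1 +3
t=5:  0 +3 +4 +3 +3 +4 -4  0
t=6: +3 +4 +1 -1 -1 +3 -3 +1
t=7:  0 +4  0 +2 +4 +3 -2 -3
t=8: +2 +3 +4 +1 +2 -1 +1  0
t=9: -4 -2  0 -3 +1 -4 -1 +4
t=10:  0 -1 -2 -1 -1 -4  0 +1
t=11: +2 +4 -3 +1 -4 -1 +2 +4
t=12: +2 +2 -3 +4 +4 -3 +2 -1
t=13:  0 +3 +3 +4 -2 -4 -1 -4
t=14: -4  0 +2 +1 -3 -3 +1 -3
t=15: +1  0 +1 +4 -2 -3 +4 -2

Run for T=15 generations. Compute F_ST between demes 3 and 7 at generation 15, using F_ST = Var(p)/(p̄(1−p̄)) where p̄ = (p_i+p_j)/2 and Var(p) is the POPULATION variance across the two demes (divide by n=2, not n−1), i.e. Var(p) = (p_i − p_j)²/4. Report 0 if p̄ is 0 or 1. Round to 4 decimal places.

t=0: k=[79 79 0 0 0 0 0 0]
t=1: x=[79.0000 74.8996 3.8482 0.0000 0.0000 0.0000 0.0000 0.0000] k=[79 72 0 0 0 0 0 0]
t=2: x=[78.6317 68.3937 3.5068 0.0000 0.0000 0.0000 0.0000 0.0000] k=[77 65 3 0 0 0 0 0]
t=3: x=[76.2679 61.9803 5.8006 0.1476 0.0000 0.0000 0.0000 0.0000] k=[77 62 8 1 0 0 0 0]
t=4: x=[76.1106 59.4772 10.1054 1.2799 0.0498 0.0000 0.0000 0.0000] k=[78 61 14 0 0 0 0 0]
t=5: x=[77.0550 58.9161 15.3081 0.6891 0.0000 0.0000 0.0000 0.0000] k=[77 62 19 4 0 0 0 0]
t=6: x=[76.1106 60.0386 19.9870 4.4826 0.1991 0.0000 0.0000 0.0000] k=[79 64 21 3 0 0 0 0]
t=7: x=[78.2109 62.0825 21.8135 3.6939 0.1494 0.0000 0.0000 0.0000] k=[78 66 22 6 4 0 0 0]
t=8: x=[77.3176 63.9257 22.9501 6.6036 3.8841 0.2014 0.0000 0.0000] k=[79 67 27 8 6 0 0 0]
t=9: x=[78.3687 65.1563 27.5550 8.7264 5.7769 0.3021 0.0000 0.0000] k=[74 63 28 6 7 0 0 0]
t=10: x=[73.1794 61.2645 28.1502 7.0478 6.5740 0.3525 0.0000 0.0000] k=[73 60 26 6 6 0 0 0]
t=11: x=[72.0309 58.3554 26.2166 6.8997 5.6773 0.3021 0.0000 0.0000] k=[74 62 23 8 2 0 0 0]
t=12: x=[73.1272 60.0896 23.7413 8.3313 2.1908 0.1007 0.0000 0.0000] k=[75 62 21 12 6 0 0 0]
t=13: x=[74.1204 60.0386 22.1593 11.9882 5.9762 0.3021 0.0000 0.0000] k=[74 63 25 16 4 0 0 0]
t=14: x=[73.1794 61.1111 25.9688 15.6505 4.3821 0.2014 0.0000 0.0000] k=[69 61 28 17 1 0 0 0]
t=15: x=[68.1280 59.1711 28.5969 16.5421 1.7426 0.0504 0.0000 0.0000] k=[69 59 30 21 0 0 0 0]

0.1533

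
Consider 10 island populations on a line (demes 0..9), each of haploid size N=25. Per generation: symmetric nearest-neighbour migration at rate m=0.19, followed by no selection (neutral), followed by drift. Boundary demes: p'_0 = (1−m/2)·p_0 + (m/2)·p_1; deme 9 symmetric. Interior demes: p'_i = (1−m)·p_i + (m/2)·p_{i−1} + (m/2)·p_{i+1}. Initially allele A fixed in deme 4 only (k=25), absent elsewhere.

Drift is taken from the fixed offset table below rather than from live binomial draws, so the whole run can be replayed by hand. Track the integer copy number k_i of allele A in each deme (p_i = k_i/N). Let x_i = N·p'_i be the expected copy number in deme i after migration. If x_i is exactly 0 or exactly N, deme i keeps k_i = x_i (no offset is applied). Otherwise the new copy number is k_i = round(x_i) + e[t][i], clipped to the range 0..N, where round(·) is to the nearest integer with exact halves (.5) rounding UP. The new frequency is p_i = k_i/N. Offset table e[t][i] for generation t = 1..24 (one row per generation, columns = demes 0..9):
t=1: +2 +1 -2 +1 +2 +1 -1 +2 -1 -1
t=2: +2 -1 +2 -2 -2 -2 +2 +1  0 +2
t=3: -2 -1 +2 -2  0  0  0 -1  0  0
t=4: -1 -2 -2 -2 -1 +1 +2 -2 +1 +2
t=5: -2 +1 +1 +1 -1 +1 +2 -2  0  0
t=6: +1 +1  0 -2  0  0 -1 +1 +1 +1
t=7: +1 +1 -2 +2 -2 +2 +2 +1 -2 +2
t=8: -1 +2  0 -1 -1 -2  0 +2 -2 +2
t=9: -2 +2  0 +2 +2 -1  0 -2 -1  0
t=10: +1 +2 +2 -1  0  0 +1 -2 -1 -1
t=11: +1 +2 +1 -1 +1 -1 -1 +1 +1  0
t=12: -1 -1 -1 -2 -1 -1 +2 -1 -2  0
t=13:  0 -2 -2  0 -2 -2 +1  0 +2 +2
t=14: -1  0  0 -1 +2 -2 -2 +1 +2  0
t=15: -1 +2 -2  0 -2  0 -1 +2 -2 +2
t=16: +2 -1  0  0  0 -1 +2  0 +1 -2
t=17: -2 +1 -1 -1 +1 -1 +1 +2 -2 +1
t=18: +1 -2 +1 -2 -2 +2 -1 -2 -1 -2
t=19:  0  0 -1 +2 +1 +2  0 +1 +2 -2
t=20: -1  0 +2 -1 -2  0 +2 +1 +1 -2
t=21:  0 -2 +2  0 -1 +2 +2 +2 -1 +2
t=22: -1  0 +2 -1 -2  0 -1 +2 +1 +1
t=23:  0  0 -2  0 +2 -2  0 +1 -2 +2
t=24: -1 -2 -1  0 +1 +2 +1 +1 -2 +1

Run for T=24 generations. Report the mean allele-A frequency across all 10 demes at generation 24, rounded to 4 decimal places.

0.1560

t=0: k=[0 0 0 0 25 0 0 0 0 0]
t=1: x=[0.0000 0.0000 0.0000 2.3750 20.2500 2.3750 0.0000 0.0000 0.0000 0.0000] k=[0 0 0 3 22 3 0 0 0 0]
t=2: x=[0.0000 0.0000 0.2850 4.5200 18.3900 4.5200 0.2850 0.0000 0.0000 0.0000] k=[0 0 2 3 16 3 2 0 0 0]
t=3: x=[0.0000 0.1900 1.9050 4.1400 13.5300 4.1400 1.9050 0.1900 0.0000 0.0000] k=[0 0 4 2 14 4 2 0 0 0]
t=4: x=[0.0000 0.3800 3.4300 3.3300 11.9100 4.7600 2.0000 0.1900 0.0000 0.0000] k=[0 0 1 1 11 6 4 0 0 0]
t=5: x=[0.0000 0.0950 0.9050 1.9500 9.5750 6.2850 3.8100 0.3800 0.0000 0.0000] k=[0 1 2 3 9 7 6 0 0 0]
t=6: x=[0.0950 1.0000 2.0000 3.4750 8.2400 7.0950 5.5250 0.5700 0.0000 0.0000] k=[1 2 2 1 8 7 5 2 0 0]
t=7: x=[1.0950 1.9050 1.9050 1.7600 7.2400 6.9050 4.9050 2.0950 0.1900 0.0000] k=[2 3 0 4 5 9 7 3 0 0]
t=8: x=[2.0950 2.6200 0.6650 3.7150 5.2850 8.4300 6.8100 3.0950 0.2850 0.0000] k=[1 5 1 3 4 6 7 5 0 0]
t=9: x=[1.3800 4.2400 1.5700 2.9050 4.0950 5.9050 6.7150 4.7150 0.4750 0.0000] k=[0 6 2 5 6 5 7 3 0 0]
t=10: x=[0.5700 5.0500 2.6650 4.8100 5.8100 5.2850 6.4300 3.0950 0.2850 0.0000] k=[2 7 5 4 6 5 7 1 0 0]
t=11: x=[2.4750 6.3350 5.0950 4.2850 5.7150 5.2850 6.2400 1.4750 0.0950 0.0000] k=[3 8 6 3 7 4 5 2 1 0]
t=12: x=[3.4750 7.3350 5.9050 3.6650 6.3350 4.3800 4.6200 2.1900 1.0000 0.0950] k=[2 6 5 2 5 3 7 1 0 0]
t=13: x=[2.3800 5.5250 4.8100 2.5700 4.5250 3.5700 6.0500 1.4750 0.0950 0.0000] k=[2 4 3 3 3 2 7 1 2 0]
t=14: x=[2.1900 3.7150 3.0950 3.0000 2.9050 2.5700 5.9550 1.6650 1.7150 0.1900] k=[1 4 3 2 5 1 4 3 4 0]
t=15: x=[1.2850 3.6200 3.0000 2.3800 4.3350 1.6650 3.6200 3.1900 3.5250 0.3800] k=[0 6 1 2 2 2 3 5 2 2]
t=16: x=[0.5700 4.9550 1.5700 1.9050 2.0000 2.0950 3.0950 4.5250 2.2850 2.0000] k=[3 4 2 2 2 1 5 5 3 0]
t=17: x=[3.0950 3.7150 2.1900 2.0000 1.9050 1.4750 4.6200 4.8100 2.9050 0.2850] k=[1 5 1 1 3 0 6 7 1 1]
t=18: x=[1.3800 4.2400 1.3800 1.1900 2.5250 0.8550 5.5250 6.3350 1.5700 1.0000] k=[2 2 2 0 1 3 5 4 1 0]
t=19: x=[2.0000 2.0000 1.8100 0.2850 1.0950 3.0000 4.7150 3.8100 1.1900 0.0950] k=[2 2 1 2 2 5 5 5 3 0]
t=20: x=[2.0000 1.9050 1.1900 1.9050 2.2850 4.7150 5.0000 4.8100 2.9050 0.2850] k=[1 2 3 1 0 5 7 6 4 0]
t=21: x=[1.0950 2.0000 2.7150 1.0950 0.5700 4.7150 6.7150 5.9050 3.8100 0.3800] k=[1 0 5 1 0 7 9 8 3 2]
t=22: x=[0.9050 0.5700 4.1450 1.2850 0.7600 6.5250 8.7150 7.6200 3.3800 2.0950] k=[0 1 6 0 0 7 8 10 4 3]
t=23: x=[0.0950 1.3800 4.9550 0.5700 0.6650 6.4300 8.0950 9.2400 4.4750 3.0950] k=[0 1 3 1 3 4 8 10 2 5]
t=24: x=[0.0950 1.0950 2.6200 1.3800 2.9050 4.2850 7.8100 9.0500 3.0450 4.7150] k=[0 0 2 1 4 6 9 10 1 6]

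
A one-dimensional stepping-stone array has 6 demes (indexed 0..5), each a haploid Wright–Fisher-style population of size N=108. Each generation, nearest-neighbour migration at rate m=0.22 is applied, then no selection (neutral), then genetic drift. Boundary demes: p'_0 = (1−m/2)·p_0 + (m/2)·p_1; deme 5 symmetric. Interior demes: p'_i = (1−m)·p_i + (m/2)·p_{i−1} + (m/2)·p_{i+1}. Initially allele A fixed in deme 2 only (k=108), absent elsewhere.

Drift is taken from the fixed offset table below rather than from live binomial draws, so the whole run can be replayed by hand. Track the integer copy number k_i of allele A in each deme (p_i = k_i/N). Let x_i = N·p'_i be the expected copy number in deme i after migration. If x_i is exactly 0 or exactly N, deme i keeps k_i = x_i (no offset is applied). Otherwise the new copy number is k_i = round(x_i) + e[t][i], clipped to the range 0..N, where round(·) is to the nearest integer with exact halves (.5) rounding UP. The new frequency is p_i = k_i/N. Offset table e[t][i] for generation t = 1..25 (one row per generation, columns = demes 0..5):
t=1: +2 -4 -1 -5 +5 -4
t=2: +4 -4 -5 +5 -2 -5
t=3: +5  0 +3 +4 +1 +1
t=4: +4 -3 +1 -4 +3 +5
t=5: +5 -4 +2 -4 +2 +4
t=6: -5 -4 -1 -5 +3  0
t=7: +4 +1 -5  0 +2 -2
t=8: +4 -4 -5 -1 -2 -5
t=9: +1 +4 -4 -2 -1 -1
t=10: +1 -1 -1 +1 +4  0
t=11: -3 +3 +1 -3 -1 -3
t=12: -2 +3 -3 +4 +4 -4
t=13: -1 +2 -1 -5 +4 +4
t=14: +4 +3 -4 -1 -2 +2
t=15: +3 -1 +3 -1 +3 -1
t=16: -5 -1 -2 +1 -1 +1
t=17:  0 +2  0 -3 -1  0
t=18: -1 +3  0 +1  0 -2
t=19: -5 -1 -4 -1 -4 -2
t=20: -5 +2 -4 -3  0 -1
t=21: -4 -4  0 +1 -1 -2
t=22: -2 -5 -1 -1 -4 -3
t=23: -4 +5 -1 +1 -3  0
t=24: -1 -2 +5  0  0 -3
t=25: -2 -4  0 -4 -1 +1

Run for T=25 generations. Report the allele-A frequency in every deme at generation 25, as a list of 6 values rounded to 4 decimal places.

t=0: k=[0 0 108 0 0 0]
t=1: x=[0.0000 11.8800 84.2400 11.8800 0.0000 0.0000] k=[0 8 83 7 0 0]
t=2: x=[0.8800 15.3700 66.3900 14.5900 0.7700 0.0000] k=[5 11 61 20 0 0]
t=3: x=[5.6600 15.8400 50.9900 22.3100 2.2000 0.0000] k=[11 16 54 26 3 0]
t=4: x=[11.5500 19.6300 46.7400 26.5500 5.2000 0.3300] k=[16 17 48 23 8 5]
t=5: x=[16.1100 20.3000 41.8400 24.1000 9.3200 5.3300] k=[21 16 44 20 11 9]
t=6: x=[20.4500 19.6300 38.2800 21.6500 11.7700 9.2200] k=[15 16 37 17 15 9]
t=7: x=[15.1100 18.2000 32.4900 18.9800 14.5600 9.6600] k=[19 19 27 19 17 8]
t=8: x=[19.0000 19.8800 25.2400 19.6600 16.2300 8.9900] k=[23 16 20 19 14 4]
t=9: x=[22.2300 17.2100 19.4500 18.5600 13.4500 5.1000] k=[23 21 15 17 12 4]
t=10: x=[22.7800 20.5600 15.8800 16.2300 11.6700 4.8800] k=[24 20 15 17 16 5]
t=11: x=[23.5600 19.8900 15.7700 16.6700 14.9000 6.2100] k=[21 23 17 14 14 3]
t=12: x=[21.2200 22.1200 17.3300 14.3300 12.7900 4.2100] k=[19 25 14 18 17 0]
t=13: x=[19.6600 23.1300 15.6500 17.4500 15.2400 1.8700] k=[19 25 15 12 19 6]
t=14: x=[19.6600 23.2400 15.7700 13.1000 16.8000 7.4300] k=[24 26 12 12 15 9]
t=15: x=[24.2200 24.2400 13.5400 12.3300 14.0100 9.6600] k=[27 23 17 11 17 9]
t=16: x=[26.5600 22.7800 17.0000 12.3200 15.4600 9.8800] k=[22 22 15 13 14 11]
t=17: x=[22.0000 21.2300 15.5500 13.3300 13.5600 11.3300] k=[22 23 16 10 13 11]
t=18: x=[22.1100 22.1200 16.1100 10.9900 12.4500 11.2200] k=[21 25 16 12 12 9]
t=19: x=[21.4400 23.5700 16.5500 12.4400 11.6700 9.3300] k=[16 23 13 11 8 7]
t=20: x=[16.7700 21.1300 13.8800 10.8900 8.2200 7.1100] k=[12 23 10 8 8 6]
t=21: x=[13.2100 20.3600 11.2100 8.2200 7.7800 6.2200] k=[9 16 11 9 7 4]
t=22: x=[9.7700 14.6800 11.3300 9.0000 6.8900 4.3300] k=[8 10 10 8 3 1]
t=23: x=[8.2200 9.7800 9.7800 7.6700 3.3300 1.2200] k=[4 15 9 9 0 1]
t=24: x=[5.2100 13.1300 9.6600 8.0100 1.1000 0.8900] k=[4 11 15 8 1 0]
t=25: x=[4.7700 10.6700 13.7900 8.0000 1.6600 0.1100] k=[3 7 14 4 1 1]

[0.0278, 0.0648, 0.1296, 0.0370, 0.0093, 0.0093]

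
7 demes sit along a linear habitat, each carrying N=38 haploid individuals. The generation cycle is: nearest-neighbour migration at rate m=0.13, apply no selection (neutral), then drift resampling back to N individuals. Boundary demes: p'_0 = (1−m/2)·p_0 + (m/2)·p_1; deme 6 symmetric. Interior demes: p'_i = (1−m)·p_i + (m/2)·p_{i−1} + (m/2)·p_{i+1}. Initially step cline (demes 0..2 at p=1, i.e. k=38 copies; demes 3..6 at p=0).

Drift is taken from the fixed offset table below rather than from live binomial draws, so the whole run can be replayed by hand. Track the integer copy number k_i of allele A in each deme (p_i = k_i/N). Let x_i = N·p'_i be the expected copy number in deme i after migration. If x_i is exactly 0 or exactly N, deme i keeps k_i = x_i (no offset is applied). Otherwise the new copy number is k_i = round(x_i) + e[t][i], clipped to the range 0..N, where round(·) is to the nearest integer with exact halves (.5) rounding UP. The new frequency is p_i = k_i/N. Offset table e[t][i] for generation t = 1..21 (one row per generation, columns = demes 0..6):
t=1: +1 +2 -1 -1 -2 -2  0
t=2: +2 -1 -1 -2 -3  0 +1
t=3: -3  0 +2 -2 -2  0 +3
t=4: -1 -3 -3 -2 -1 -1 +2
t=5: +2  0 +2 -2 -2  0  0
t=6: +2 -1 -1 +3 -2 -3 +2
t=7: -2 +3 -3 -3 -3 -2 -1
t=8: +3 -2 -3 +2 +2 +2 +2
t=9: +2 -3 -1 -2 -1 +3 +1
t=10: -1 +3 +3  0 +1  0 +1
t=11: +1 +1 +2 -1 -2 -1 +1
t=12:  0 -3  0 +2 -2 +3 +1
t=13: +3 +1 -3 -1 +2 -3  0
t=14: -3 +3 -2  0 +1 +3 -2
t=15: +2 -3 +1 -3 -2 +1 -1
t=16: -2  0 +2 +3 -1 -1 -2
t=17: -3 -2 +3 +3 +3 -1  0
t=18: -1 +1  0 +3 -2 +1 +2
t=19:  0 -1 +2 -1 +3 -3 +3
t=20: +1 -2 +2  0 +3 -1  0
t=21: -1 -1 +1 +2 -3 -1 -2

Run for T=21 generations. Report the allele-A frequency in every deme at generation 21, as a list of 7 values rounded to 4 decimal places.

[0.8158, 0.6579, 0.6842, 0.4474, 0.1842, 0.0263, 0.0789]

t=0: k=[38 38 38 0 0 0 0]
t=1: x=[38.0000 38.0000 35.5300 2.4700 0.0000 0.0000 0.0000] k=[38 38 35 1 0 0 0]
t=2: x=[38.0000 37.8050 32.9850 3.1450 0.0650 0.0000 0.0000] k=[38 37 32 1 0 0 0]
t=3: x=[37.9350 36.7400 30.3100 2.9500 0.0650 0.0000 0.0000] k=[35 37 32 1 0 0 0]
t=4: x=[35.1300 36.5450 30.3100 2.9500 0.0650 0.0000 0.0000] k=[34 34 27 1 0 0 0]
t=5: x=[34.0000 33.5450 25.7650 2.6250 0.0650 0.0000 0.0000] k=[36 34 28 1 0 0 0]
t=6: x=[35.8700 33.7400 26.6350 2.6900 0.0650 0.0000 0.0000] k=[38 33 26 6 0 0 0]
t=7: x=[37.6750 32.8700 25.1550 6.9100 0.3900 0.0000 0.0000] k=[36 36 22 4 0 0 0]
t=8: x=[36.0000 35.0900 21.7400 4.9100 0.2600 0.0000 0.0000] k=[38 33 19 7 2 0 0]
t=9: x=[37.6750 32.4150 19.1300 7.4550 2.1950 0.1300 0.0000] k=[38 29 18 5 1 3 0]
t=10: x=[37.4150 28.8700 17.8700 5.5850 1.3900 2.6750 0.1950] k=[36 32 21 6 2 3 1]
t=11: x=[35.7400 31.5450 20.7400 6.7150 2.3250 2.8050 1.1300] k=[37 33 23 6 0 2 2]
t=12: x=[36.7400 32.6100 22.5450 6.7150 0.5200 1.8700 2.0000] k=[37 30 23 9 0 5 3]
t=13: x=[36.5450 30.0000 22.5450 9.3250 0.9100 4.5450 3.1300] k=[38 31 20 8 3 2 3]
t=14: x=[37.5450 30.7400 19.9350 8.4550 3.2600 2.1300 2.9350] k=[35 34 18 8 4 5 1]
t=15: x=[34.9350 33.0250 18.3900 8.3900 4.3250 4.6750 1.2600] k=[37 30 19 5 2 6 0]
t=16: x=[36.5450 29.7400 18.8050 5.7150 2.4550 5.3500 0.3900] k=[35 30 21 9 1 4 0]
t=17: x=[34.6750 29.7400 20.8050 9.2600 1.7150 3.5450 0.2600] k=[32 28 24 12 5 3 0]
t=18: x=[31.7400 28.0000 23.4800 12.3250 5.3250 2.9350 0.1950] k=[31 29 23 15 3 4 2]
t=19: x=[30.8700 28.7400 22.8700 14.7400 3.8450 3.8050 2.1300] k=[31 28 25 14 7 1 5]
t=20: x=[30.8050 28.0000 24.4800 14.2600 7.0650 1.6500 4.7400] k=[32 26 26 14 10 1 5]
t=21: x=[31.6100 26.3900 25.2200 14.5200 9.6750 1.8450 4.7400] k=[31 25 26 17 7 1 3]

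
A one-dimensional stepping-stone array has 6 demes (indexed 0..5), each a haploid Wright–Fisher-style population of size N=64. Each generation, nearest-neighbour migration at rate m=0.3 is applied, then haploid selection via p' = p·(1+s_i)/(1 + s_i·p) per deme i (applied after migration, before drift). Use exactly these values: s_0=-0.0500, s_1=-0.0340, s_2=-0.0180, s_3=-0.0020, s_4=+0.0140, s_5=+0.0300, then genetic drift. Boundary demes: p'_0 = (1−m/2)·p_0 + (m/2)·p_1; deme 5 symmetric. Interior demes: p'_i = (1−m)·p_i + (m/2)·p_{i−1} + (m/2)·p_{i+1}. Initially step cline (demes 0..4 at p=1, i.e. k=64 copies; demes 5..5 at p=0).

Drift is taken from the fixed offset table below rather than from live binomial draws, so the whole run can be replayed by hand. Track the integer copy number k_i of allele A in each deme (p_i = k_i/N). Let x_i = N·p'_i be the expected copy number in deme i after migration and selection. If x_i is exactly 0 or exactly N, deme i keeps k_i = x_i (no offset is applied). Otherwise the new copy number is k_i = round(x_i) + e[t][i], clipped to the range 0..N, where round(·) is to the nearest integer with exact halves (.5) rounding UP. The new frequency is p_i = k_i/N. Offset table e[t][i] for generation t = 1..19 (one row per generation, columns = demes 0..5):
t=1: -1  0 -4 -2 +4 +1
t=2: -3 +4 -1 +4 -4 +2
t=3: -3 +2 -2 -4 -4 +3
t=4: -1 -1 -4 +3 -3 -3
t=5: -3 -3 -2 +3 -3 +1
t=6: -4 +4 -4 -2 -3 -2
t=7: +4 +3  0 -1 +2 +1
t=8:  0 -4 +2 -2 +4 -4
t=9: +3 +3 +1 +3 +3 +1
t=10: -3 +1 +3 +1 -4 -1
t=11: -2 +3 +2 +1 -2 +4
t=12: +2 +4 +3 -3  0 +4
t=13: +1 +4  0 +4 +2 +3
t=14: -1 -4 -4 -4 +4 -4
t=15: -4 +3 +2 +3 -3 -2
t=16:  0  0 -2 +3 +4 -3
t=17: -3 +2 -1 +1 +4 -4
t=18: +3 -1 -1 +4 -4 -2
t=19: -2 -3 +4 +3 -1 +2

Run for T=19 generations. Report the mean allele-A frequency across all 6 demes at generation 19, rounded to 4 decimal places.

t=0: k=[64 64 64 64 64 0]
t=1: x=[64.0000 64.0000 64.0000 64.0000 54.5129 9.8437] k=[64 64 64 64 59 11]
t=2: x=[64.0000 64.0000 64.0000 63.2485 52.6801 18.5874] k=[64 64 64 64 49 21]
t=3: x=[64.0000 64.0000 64.0000 61.7456 47.2227 25.6530] k=[64 64 64 58 43 29]
t=4: x=[64.0000 64.0000 63.0837 56.6370 43.3450 31.5727] k=[64 64 59 60 40 29]
t=5: x=[64.0000 63.2239 59.8297 56.8373 41.5530 31.1224] k=[64 60 58 60 39 32]
t=6: x=[63.3687 60.1776 58.5095 56.5368 41.3041 33.5222] k=[59 64 55 55 38 32]
t=7: x=[59.5419 61.8286 56.2268 52.4310 39.8594 33.3723] k=[64 64 56 51 42 34]
t=8: x=[64.0000 62.7586 56.3282 50.3785 42.3496 35.6675] k=[64 59 58 48 46 32]
t=9: x=[63.2110 59.4561 56.5310 49.1772 44.3896 34.5704] k=[64 62 58 52 47 36]
t=10: x=[63.6843 61.6221 57.5961 52.1307 46.2787 38.1070] k=[61 63 61 53 42 37]
t=11: x=[61.1642 62.3451 60.0329 52.5312 43.0962 38.2064] k=[59 64 62 54 41 42]
t=12: x=[59.5419 62.9137 61.0493 53.2321 43.2952 42.2762] k=[62 64 64 50 43 46]
t=13: x=[62.2130 63.6895 61.8628 51.0293 44.6880 45.9357] k=[63 64 62 55 47 49]
t=14: x=[63.1059 63.5343 61.2018 54.8343 48.6627 49.0415] k=[62 60 57 51 53 45]
t=15: x=[61.5835 59.7137 56.4296 52.1807 51.6393 46.5773] k=[58 63 58 55 49 45]
t=16: x=[58.4974 61.4156 58.2050 54.5339 49.4568 45.9851] k=[58 61 56 58 53 43]
t=17: x=[58.1844 59.6622 56.9367 56.9374 52.3828 44.8984] k=[55 62 56 58 56 41]
t=18: x=[55.6859 59.9198 57.0888 57.3881 54.1663 43.6623] k=[59 59 56 61 50 42]
t=19: x=[58.7584 58.3750 57.0888 58.5901 50.5979 43.6128] k=[57 55 61 62 50 46]

0.8620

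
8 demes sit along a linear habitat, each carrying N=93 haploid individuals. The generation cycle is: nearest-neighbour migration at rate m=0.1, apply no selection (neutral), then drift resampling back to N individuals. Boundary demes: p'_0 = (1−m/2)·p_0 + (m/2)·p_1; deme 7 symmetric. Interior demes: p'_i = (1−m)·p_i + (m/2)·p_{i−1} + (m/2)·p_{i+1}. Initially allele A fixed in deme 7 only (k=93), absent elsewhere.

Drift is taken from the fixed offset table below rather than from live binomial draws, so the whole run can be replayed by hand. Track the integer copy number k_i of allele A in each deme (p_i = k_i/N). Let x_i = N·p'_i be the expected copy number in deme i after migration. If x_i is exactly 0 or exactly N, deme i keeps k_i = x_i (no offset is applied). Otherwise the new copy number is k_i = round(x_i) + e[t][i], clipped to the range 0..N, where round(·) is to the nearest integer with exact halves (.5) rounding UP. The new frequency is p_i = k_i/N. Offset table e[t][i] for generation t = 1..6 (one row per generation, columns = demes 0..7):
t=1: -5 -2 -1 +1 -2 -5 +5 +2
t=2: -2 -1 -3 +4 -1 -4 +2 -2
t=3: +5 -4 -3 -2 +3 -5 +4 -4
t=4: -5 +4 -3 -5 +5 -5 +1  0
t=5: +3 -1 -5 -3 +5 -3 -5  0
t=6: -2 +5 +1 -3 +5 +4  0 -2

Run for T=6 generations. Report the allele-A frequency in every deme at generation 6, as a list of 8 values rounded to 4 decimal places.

[0.0000, 0.0000, 0.0000, 0.0000, 0.0000, 0.0538, 0.2473, 0.7312]

t=0: k=[0 0 0 0 0 0 0 93]
t=1: x=[0.0000 0.0000 0.0000 0.0000 0.0000 0.0000 4.6500 88.3500] k=[0 0 0 0 0 0 10 90]
t=2: x=[0.0000 0.0000 0.0000 0.0000 0.0000 0.5000 13.5000 86.0000] k=[0 0 0 0 0 0 16 84]
t=3: x=[0.0000 0.0000 0.0000 0.0000 0.0000 0.8000 18.6000 80.6000] k=[0 0 0 0 0 0 23 77]
t=4: x=[0.0000 0.0000 0.0000 0.0000 0.0000 1.1500 24.5500 74.3000] k=[0 0 0 0 0 0 26 74]
t=5: x=[0.0000 0.0000 0.0000 0.0000 0.0000 1.3000 27.1000 71.6000] k=[0 0 0 0 0 0 22 72]
t=6: x=[0.0000 0.0000 0.0000 0.0000 0.0000 1.1000 23.4000 69.5000] k=[0 0 0 0 0 5 23 68]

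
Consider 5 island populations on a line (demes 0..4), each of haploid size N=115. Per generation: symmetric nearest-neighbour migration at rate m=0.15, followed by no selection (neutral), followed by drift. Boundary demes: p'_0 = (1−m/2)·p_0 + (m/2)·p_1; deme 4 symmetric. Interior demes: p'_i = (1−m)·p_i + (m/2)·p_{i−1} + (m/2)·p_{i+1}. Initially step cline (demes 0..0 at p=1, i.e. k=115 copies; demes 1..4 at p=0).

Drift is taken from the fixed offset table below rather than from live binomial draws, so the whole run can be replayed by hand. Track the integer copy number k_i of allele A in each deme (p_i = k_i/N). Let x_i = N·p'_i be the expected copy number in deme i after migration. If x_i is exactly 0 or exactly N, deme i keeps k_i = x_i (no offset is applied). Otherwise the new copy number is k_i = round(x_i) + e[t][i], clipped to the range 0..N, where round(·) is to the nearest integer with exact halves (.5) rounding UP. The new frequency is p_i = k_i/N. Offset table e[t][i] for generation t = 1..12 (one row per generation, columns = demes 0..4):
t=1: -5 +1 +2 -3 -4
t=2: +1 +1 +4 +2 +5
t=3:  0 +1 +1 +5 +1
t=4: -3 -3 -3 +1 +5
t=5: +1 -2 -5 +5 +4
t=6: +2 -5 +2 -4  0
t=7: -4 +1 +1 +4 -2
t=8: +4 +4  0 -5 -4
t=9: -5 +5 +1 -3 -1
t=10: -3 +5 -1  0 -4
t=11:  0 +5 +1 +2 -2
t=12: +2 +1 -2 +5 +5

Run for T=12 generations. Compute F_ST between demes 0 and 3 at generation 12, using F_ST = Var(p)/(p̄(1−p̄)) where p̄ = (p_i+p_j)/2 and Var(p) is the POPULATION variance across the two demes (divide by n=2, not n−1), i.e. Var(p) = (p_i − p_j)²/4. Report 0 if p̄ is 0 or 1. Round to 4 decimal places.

0.1955

t=0: k=[115 0 0 0 0]
t=1: x=[106.3750 8.6250 0.0000 0.0000 0.0000] k=[101 10 0 0 0]
t=2: x=[94.1750 16.0750 0.7500 0.0000 0.0000] k=[95 17 5 0 0]
t=3: x=[89.1500 21.9500 5.5250 0.3750 0.0000] k=[89 23 7 5 0]
t=4: x=[84.0500 26.7500 8.0500 4.7750 0.3750] k=[81 24 5 6 5]
t=5: x=[76.7250 26.8500 6.5000 5.8500 5.0750] k=[78 25 2 11 9]
t=6: x=[74.0250 27.2500 4.4000 10.1750 9.1500] k=[76 22 6 6 9]
t=7: x=[71.9500 24.8500 7.2000 6.2250 8.7750] k=[68 26 8 10 7]
t=8: x=[64.8500 27.8000 9.5000 9.6250 7.2250] k=[69 32 10 5 3]
t=9: x=[66.2250 33.1250 11.2750 5.2250 3.1500] k=[61 38 12 2 2]
t=10: x=[59.2750 37.7750 13.2000 2.7500 2.0000] k=[56 43 12 3 0]
t=11: x=[55.0250 41.6500 13.6500 3.4500 0.2250] k=[55 47 15 5 0]
t=12: x=[54.4000 45.2000 16.6500 5.3750 0.3750] k=[56 46 15 10 5]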